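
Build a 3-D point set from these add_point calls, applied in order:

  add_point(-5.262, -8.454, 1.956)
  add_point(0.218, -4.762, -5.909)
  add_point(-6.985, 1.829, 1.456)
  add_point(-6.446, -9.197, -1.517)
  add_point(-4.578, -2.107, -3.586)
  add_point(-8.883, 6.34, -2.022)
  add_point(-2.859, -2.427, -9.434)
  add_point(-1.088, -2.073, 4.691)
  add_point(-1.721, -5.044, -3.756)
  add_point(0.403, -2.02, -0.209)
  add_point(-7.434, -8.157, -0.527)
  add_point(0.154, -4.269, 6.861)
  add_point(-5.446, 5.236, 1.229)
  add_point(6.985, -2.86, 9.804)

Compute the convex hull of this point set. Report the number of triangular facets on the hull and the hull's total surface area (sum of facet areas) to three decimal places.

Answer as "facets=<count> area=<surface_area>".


10 of the 14 inputs are extreme points: [0, 1, 2, 3, 5, 6, 10, 11, 12, 13].

Facet areas (half cross-product norm):
  f1: (p1, p3, p13) → 78.2031
  f2: (p1, p6, p13) → 27.1660
  f3: (p1, p6, p3) → 23.7241
  f4: (p12, p11, p13) → 42.0585
  f5: (p12, p6, p5) → 31.3347
  f6: (p12, p6, p13) → 114.6529
  f7: (p10, p6, p5) → 71.5775
  f8: (p10, p6, p3) → 9.3526
  f9: (p0, p3, p13) → 18.0002
  f10: (p0, p11, p13) → 13.9372
  f11: (p0, p10, p3) → 2.8865
  f12: (p2, p12, p5) → 9.0890
  f13: (p2, p12, p11) → 19.5257
  f14: (p2, p0, p11) → 41.0771
  f15: (p2, p10, p5) → 24.2519
  f16: (p2, p0, p10) → 16.8136
Σ area = 543.650

Euler characteristic 10−24+16 = 2 ✓

facets=16 area=543.650


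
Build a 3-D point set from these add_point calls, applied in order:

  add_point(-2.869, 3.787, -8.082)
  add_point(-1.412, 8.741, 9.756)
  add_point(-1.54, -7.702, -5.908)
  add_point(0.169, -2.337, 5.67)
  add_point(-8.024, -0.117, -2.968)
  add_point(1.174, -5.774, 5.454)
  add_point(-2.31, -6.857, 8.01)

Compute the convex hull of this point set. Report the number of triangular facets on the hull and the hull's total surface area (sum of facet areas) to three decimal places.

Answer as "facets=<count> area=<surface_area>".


facets=8 area=533.641

6 of the 7 inputs are extreme points: [0, 1, 2, 4, 5, 6].

Facet areas (half cross-product norm):
  f1: (p0, p1, p4) → 69.4544
  f2: (p0, p1, p5) → 122.8368
  f3: (p2, p0, p4) → 41.8334
  f4: (p2, p0, p5) → 69.5976
  f5: (p6, p1, p4) → 103.1373
  f6: (p6, p1, p5) → 34.1412
  f7: (p6, p2, p4) → 67.7624
  f8: (p6, p2, p5) → 24.8775
Σ area = 533.641

Euler characteristic 6−12+8 = 2 ✓


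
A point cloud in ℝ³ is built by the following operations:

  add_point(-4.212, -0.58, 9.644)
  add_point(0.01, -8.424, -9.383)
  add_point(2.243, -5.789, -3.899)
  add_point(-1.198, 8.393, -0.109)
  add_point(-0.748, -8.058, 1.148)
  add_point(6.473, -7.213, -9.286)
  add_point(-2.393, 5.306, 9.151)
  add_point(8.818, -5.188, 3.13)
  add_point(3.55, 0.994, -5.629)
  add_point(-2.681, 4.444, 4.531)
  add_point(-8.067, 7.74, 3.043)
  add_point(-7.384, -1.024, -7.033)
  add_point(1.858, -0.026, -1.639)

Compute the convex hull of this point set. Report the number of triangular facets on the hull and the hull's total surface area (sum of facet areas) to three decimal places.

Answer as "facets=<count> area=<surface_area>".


Extreme-point indices: [0, 1, 3, 4, 5, 6, 7, 8, 10, 11] — 10 of 13 on the boundary.

Per-facet area ½‖(b−a)×(c−a)‖:
  f1: (p6, p0, p10) → 26.6074
  f2: (p6, p0, p7) → 47.2146
  f3: (p11, p0, p10) → 75.4044
  f4: (p5, p8, p7) → 53.7941
  f5: (p5, p11, p1) → 29.5022
  f6: (p5, p11, p8) → 52.6946
  f7: (p3, p8, p7) → 60.9798
  f8: (p3, p6, p7) → 78.9919
  f9: (p3, p6, p10) → 31.6685
  f10: (p3, p11, p10) → 48.3342
  f11: (p3, p11, p8) → 56.3017
  f12: (p4, p11, p1) → 54.1688
  f13: (p4, p11, p0) → 74.9021
  f14: (p4, p0, p7) → 60.2042
  f15: (p4, p5, p7) → 59.5480
  f16: (p4, p5, p1) → 34.6949
Σ area = 845.011

Check V−E+F: 10 − 24 + 16 = 2.

facets=16 area=845.011


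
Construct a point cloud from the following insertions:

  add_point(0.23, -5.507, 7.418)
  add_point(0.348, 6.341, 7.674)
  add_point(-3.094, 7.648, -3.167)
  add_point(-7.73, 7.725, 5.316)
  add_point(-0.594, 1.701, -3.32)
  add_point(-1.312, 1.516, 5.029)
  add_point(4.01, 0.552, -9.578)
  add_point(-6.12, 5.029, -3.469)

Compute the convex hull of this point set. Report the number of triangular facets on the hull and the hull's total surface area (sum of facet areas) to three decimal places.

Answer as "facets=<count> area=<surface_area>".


facets=8 area=474.928

Extreme-point indices: [0, 1, 2, 3, 6, 7] — 6 of 8 on the boundary.

Facet areas (half cross-product norm):
  f1: (p1, p0, p3) → 49.9874
  f2: (p1, p0, p6) → 103.8358
  f3: (p7, p0, p3) → 71.1282
  f4: (p7, p0, p6) → 101.4248
  f5: (p2, p1, p6) → 65.8095
  f6: (p2, p7, p6) → 23.9007
  f7: (p2, p1, p3) → 40.2777
  f8: (p2, p7, p3) → 18.5638
Σ area = 474.928

Check V−E+F: 6 − 12 + 8 = 2.


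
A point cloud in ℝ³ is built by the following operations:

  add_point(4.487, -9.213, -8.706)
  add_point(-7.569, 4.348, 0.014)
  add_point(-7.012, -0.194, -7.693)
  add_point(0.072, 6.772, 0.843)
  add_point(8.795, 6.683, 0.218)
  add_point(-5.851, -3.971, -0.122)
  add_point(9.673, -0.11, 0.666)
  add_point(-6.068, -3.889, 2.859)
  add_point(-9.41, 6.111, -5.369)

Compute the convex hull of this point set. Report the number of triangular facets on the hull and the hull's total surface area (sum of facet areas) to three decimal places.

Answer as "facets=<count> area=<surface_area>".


facets=14 area=673.037

Points on the hull: [0, 1, 2, 3, 4, 5, 6, 7, 8] (9 of 9).

Per-facet area ½‖(b−a)×(c−a)‖:
  f1: (p7, p0, p6) → 104.4212
  f2: (p4, p0, p8) → 164.6844
  f3: (p4, p0, p6) → 40.2862
  f4: (p4, p3, p8) → 30.2380
  f5: (p4, p7, p6) → 55.6984
  f6: (p4, p3, p7) → 47.3973
  f7: (p2, p0, p8) → 29.1150
  f8: (p2, p7, p8) → 40.0226
  f9: (p1, p7, p8) → 20.6831
  f10: (p1, p3, p8) → 22.9169
  f11: (p1, p3, p7) → 35.4997
  f12: (p5, p7, p0) → 16.2876
  f13: (p5, p2, p0) → 59.3117
  f14: (p5, p2, p7) → 6.4751
Σ area = 673.037

Euler: V−E+F = 9−21+14 = 2.


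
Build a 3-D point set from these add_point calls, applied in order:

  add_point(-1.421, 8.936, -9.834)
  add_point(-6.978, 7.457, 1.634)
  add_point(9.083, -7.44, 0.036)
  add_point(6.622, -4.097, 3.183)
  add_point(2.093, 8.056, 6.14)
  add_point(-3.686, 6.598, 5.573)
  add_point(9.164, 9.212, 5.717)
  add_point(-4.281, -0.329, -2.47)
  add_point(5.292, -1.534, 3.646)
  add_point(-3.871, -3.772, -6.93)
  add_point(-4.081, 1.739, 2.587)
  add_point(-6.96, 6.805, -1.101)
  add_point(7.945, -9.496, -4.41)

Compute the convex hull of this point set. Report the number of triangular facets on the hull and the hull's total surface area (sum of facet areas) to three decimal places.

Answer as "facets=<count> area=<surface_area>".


facets=18 area=849.039

Hull vertices (11/13): indices [0, 1, 2, 3, 4, 5, 6, 9, 10, 11, 12].

Per-facet area ½‖(b−a)×(c−a)‖:
  f1: (p0, p6, p1) → 104.9610
  f2: (p0, p12, p6) → 180.1992
  f3: (p9, p0, p12) → 84.9000
  f4: (p11, p0, p1) → 9.6286
  f5: (p11, p9, p1) → 13.2697
  f6: (p11, p9, p0) → 61.7580
  f7: (p2, p12, p6) → 32.7039
  f8: (p2, p3, p6) → 27.4805
  f9: (p2, p3, p12) → 9.4859
  f10: (p4, p3, p6) → 46.7596
  f11: (p4, p5, p3) → 39.6759
  f12: (p4, p6, p1) → 18.3257
  f13: (p4, p5, p1) → 11.9460
  f14: (p10, p9, p1) → 33.7259
  f15: (p10, p5, p1) → 14.1985
  f16: (p10, p5, p3) → 33.0495
  f17: (p10, p9, p12) → 73.3548
  f18: (p10, p3, p12) → 53.6164
Σ area = 849.039

Euler: V−E+F = 11−27+18 = 2.


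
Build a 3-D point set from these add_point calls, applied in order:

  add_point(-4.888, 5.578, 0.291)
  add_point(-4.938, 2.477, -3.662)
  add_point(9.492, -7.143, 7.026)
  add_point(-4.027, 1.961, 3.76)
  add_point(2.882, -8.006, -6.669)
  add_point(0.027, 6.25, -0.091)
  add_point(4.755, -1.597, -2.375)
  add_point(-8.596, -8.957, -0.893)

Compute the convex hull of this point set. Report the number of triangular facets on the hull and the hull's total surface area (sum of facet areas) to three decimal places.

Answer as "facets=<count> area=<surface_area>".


facets=12 area=591.189

8 of the 8 inputs are extreme points: [0, 1, 2, 3, 4, 5, 6, 7].

Area of each hull facet:
  f1: (p4, p2, p7) → 98.1161
  f2: (p3, p2, p7) → 105.1006
  f3: (p3, p5, p2) → 58.5486
  f4: (p1, p4, p7) → 71.5141
  f5: (p1, p4, p5) → 47.8751
  f6: (p6, p5, p2) → 51.5889
  f7: (p6, p4, p2) → 46.7301
  f8: (p6, p4, p5) → 27.3508
  f9: (p0, p3, p5) → 12.6479
  f10: (p0, p1, p5) → 12.4926
  f11: (p0, p3, p7) → 30.8425
  f12: (p0, p1, p7) → 28.3813
Σ area = 591.189

Euler: V−E+F = 8−18+12 = 2.


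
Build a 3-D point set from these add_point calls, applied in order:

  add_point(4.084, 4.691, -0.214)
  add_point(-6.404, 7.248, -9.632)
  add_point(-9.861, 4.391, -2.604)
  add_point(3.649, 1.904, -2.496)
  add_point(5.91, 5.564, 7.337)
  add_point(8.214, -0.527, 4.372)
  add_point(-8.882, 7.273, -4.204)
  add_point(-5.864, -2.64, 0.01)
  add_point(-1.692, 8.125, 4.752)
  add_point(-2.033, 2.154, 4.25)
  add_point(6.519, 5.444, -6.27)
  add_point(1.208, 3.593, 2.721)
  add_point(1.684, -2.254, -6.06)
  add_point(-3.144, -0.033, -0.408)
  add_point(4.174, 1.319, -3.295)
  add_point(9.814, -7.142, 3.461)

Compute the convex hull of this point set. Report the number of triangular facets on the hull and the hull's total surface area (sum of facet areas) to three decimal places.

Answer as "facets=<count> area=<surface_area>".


Points on the hull: [1, 2, 4, 5, 6, 7, 8, 9, 10, 12, 15] (11 of 16).

Area of each hull facet:
  f1: (p7, p1, p2) → 33.2198
  f2: (p6, p1, p2) → 8.6479
  f3: (p5, p4, p15) → 7.6650
  f4: (p5, p10, p15) → 39.0474
  f5: (p5, p10, p4) → 43.8605
  f6: (p8, p6, p2) → 19.6527
  f7: (p8, p6, p1) → 30.7105
  f8: (p8, p10, p4) → 55.3728
  f9: (p8, p10, p1) → 86.8086
  f10: (p9, p4, p15) → 62.3727
  f11: (p9, p7, p15) → 56.2246
  f12: (p9, p8, p4) → 24.6406
  f13: (p9, p7, p2) → 31.4879
  f14: (p9, p8, p2) → 31.7301
  f15: (p12, p7, p15) → 65.1366
  f16: (p12, p7, p1) → 60.3230
  f17: (p12, p10, p15) → 61.1049
  f18: (p12, p10, p1) → 56.3875
Σ area = 774.393

Check V−E+F: 11 − 27 + 18 = 2.

facets=18 area=774.393


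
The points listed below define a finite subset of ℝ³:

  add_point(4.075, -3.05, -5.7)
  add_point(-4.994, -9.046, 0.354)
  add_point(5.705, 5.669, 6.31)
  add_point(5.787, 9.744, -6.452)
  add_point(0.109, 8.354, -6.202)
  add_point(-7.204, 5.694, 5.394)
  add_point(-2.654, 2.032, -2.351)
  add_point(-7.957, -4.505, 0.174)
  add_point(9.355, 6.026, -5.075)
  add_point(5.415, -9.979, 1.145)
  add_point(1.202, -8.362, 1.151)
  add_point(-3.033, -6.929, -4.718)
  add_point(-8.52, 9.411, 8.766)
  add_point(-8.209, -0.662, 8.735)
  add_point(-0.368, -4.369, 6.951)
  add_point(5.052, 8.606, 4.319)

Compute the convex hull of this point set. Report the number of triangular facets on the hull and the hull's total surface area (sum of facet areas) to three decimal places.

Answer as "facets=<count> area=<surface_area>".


facets=22 area=1032.490

Hull vertices (13/16): indices [0, 1, 2, 3, 4, 7, 8, 9, 11, 12, 13, 14, 15].

Facet areas (half cross-product norm):
  f1: (p2, p9, p8) → 95.0524
  f2: (p13, p2, p12) → 72.1211
  f3: (p4, p3, p12) → 43.6714
  f4: (p0, p3, p8) → 27.1595
  f5: (p0, p9, p8) → 44.8303
  f6: (p0, p11, p9) → 38.2482
  f7: (p0, p4, p3) → 35.2013
  f8: (p0, p4, p11) → 48.5867
  f9: (p15, p3, p8) → 27.7605
  f10: (p15, p2, p8) → 18.7561
  f11: (p15, p3, p12) → 72.2332
  f12: (p15, p2, p12) → 25.7771
  f13: (p1, p11, p9) → 29.7168
  f14: (p14, p2, p9) → 57.6851
  f15: (p14, p13, p2) → 51.6981
  f16: (p14, p1, p9) → 42.2261
  f17: (p14, p1, p13) → 41.0909
  f18: (p7, p4, p12) → 120.7073
  f19: (p7, p4, p11) → 57.1685
  f20: (p7, p1, p11) → 15.6525
  f21: (p7, p13, p12) → 43.0836
  f22: (p7, p1, p13) → 24.0636
Σ area = 1032.490

Check V−E+F: 13 − 33 + 22 = 2.


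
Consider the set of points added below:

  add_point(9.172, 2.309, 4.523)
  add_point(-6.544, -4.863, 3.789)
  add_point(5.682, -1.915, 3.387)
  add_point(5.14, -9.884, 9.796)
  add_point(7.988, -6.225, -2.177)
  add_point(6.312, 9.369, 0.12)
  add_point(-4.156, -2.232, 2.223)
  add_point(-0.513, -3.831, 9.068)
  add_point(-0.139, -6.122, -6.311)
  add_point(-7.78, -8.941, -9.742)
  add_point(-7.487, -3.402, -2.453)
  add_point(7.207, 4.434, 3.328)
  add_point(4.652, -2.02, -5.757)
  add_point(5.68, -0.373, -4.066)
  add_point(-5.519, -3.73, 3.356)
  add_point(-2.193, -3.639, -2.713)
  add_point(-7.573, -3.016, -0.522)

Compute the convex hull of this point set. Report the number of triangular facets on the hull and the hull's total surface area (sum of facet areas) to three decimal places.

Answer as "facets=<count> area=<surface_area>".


Points on the hull: [0, 1, 3, 4, 5, 7, 9, 10, 11, 12, 13, 16] (12 of 17).

Per-facet area ½‖(b−a)×(c−a)‖:
  f1: (p1, p3, p9) → 92.3938
  f2: (p4, p3, p9) → 112.2062
  f3: (p4, p3, p0) → 66.2496
  f4: (p4, p5, p0) → 46.0227
  f5: (p11, p5, p0) → 4.7173
  f6: (p16, p1, p9) → 21.9558
  f7: (p16, p1, p5) → 44.6005
  f8: (p12, p5, p9) → 73.0809
  f9: (p12, p4, p9) → 45.7690
  f10: (p7, p1, p5) → 69.9870
  f11: (p7, p11, p5) → 27.2365
  f12: (p7, p1, p3) → 29.6228
  f13: (p7, p3, p0) → 50.7790
  f14: (p7, p11, p0) → 19.3104
  f15: (p10, p5, p9) → 73.2538
  f16: (p10, p16, p9) → 3.9969
  f17: (p10, p16, p5) → 18.1884
  f18: (p13, p4, p5) → 25.4832
  f19: (p13, p12, p5) → 6.7594
  f20: (p13, p12, p4) → 8.2067
Σ area = 839.820

Euler: V−E+F = 12−30+20 = 2.

facets=20 area=839.820


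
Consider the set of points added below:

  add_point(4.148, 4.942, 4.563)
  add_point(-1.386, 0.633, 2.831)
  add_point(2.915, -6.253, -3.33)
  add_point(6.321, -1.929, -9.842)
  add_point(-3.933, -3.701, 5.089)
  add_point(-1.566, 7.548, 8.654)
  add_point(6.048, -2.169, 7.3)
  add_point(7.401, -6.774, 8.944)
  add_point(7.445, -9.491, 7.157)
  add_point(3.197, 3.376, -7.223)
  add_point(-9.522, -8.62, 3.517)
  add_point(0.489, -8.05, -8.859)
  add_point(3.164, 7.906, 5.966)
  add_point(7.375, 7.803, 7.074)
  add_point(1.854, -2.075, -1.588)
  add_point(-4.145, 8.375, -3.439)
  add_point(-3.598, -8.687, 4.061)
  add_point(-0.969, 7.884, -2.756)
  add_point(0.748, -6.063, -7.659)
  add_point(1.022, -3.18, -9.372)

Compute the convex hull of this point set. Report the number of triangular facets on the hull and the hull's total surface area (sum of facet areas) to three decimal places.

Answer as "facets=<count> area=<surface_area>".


facets=20 area=1096.991

Extreme-point indices: [3, 5, 7, 8, 9, 10, 11, 12, 13, 15, 17, 19] — 12 of 20 on the boundary.

Facet areas (half cross-product norm):
  f1: (p5, p15, p10) → 110.8161
  f2: (p11, p8, p10) → 123.6311
  f3: (p11, p3, p8) → 74.1329
  f4: (p11, p15, p10) → 132.7679
  f5: (p13, p3, p8) → 146.9820
  f6: (p19, p11, p15) → 23.4194
  f7: (p19, p11, p3) → 12.6569
  f8: (p7, p13, p8) → 15.5677
  f9: (p7, p13, p5) → 66.6672
  f10: (p7, p8, p10) → 28.2032
  f11: (p7, p5, p10) → 137.0047
  f12: (p9, p13, p3) → 46.1407
  f13: (p9, p19, p15) → 32.6192
  f14: (p9, p19, p3) → 17.4107
  f15: (p12, p5, p15) → 32.1744
  f16: (p12, p13, p15) → 15.7665
  f17: (p12, p13, p5) → 8.3401
  f18: (p17, p13, p15) → 13.1228
  f19: (p17, p9, p15) → 10.8225
  f20: (p17, p9, p13) → 48.7457
Σ area = 1096.991

Check V−E+F: 12 − 30 + 20 = 2.


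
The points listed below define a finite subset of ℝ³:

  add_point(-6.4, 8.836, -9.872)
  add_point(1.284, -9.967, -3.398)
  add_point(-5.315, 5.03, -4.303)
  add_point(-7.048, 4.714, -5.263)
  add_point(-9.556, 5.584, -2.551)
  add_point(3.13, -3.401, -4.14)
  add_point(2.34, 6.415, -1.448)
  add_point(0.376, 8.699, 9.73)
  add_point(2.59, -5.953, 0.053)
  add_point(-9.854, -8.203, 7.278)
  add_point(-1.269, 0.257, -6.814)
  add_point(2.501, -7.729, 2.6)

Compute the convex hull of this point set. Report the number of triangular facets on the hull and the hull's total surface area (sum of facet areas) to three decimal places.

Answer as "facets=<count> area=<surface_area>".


facets=14 area=879.439

Hull vertices (9/12): indices [0, 1, 4, 5, 6, 7, 9, 10, 11].

Area of each hull facet:
  f1: (p11, p7, p9) → 116.3510
  f2: (p1, p0, p9) → 163.6599
  f3: (p1, p11, p9) → 42.6556
  f4: (p1, p11, p5) → 21.4643
  f5: (p4, p0, p9) → 43.0073
  f6: (p4, p7, p9) → 131.0813
  f7: (p4, p7, p0) → 64.9370
  f8: (p6, p0, p5) → 63.0569
  f9: (p6, p7, p0) → 62.1008
  f10: (p6, p11, p5) → 39.2420
  f11: (p6, p11, p7) → 84.9287
  f12: (p10, p0, p5) → 11.1589
  f13: (p10, p1, p5) → 19.7328
  f14: (p10, p1, p0) → 16.0629
Σ area = 879.439

Euler characteristic 9−21+14 = 2 ✓


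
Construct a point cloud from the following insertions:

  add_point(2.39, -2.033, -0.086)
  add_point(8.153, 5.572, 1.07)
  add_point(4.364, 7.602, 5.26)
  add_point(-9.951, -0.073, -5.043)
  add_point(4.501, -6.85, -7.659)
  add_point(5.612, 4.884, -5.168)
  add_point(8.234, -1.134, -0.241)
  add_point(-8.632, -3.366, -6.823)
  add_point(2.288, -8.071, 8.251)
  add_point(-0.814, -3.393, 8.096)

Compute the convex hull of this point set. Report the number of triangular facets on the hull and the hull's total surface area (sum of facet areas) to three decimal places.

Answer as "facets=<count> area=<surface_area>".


9 of the 10 inputs are extreme points: [1, 2, 3, 4, 5, 6, 7, 8, 9].

Facet areas (half cross-product norm):
  f1: (p5, p2, p3) → 88.5239
  f2: (p7, p8, p3) → 38.0688
  f3: (p7, p5, p3) → 32.3379
  f4: (p9, p2, p3) → 101.1260
  f5: (p9, p8, p3) → 39.7341
  f6: (p9, p8, p2) → 30.1170
  f7: (p1, p5, p6) → 22.2612
  f8: (p1, p5, p2) → 18.2431
  f9: (p1, p8, p6) → 38.8815
  f10: (p1, p8, p2) → 47.9548
  f11: (p4, p5, p6) → 40.9398
  f12: (p4, p7, p5) → 80.7600
  f13: (p4, p8, p6) → 62.8731
  f14: (p4, p7, p8) → 107.9807
Σ area = 749.802

Euler characteristic 9−21+14 = 2 ✓

facets=14 area=749.802


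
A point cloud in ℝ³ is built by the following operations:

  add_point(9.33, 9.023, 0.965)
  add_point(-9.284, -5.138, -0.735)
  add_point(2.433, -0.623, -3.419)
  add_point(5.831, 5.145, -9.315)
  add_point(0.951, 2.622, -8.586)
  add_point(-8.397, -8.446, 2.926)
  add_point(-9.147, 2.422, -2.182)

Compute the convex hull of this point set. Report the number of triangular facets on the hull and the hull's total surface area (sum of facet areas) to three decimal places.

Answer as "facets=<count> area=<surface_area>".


7 of the 7 inputs are extreme points: [0, 1, 2, 3, 4, 5, 6].

Facet areas (half cross-product norm):
  f1: (p6, p5, p1) → 12.0251
  f2: (p6, p5, p0) → 117.7046
  f3: (p6, p3, p0) → 96.7883
  f4: (p2, p5, p0) → 70.7042
  f5: (p2, p3, p0) → 49.7151
  f6: (p4, p6, p1) → 45.6300
  f7: (p4, p6, p3) → 18.8906
  f8: (p4, p5, p1) → 30.1667
  f9: (p4, p2, p5) → 41.3819
  f10: (p4, p2, p3) → 17.2372
Σ area = 500.244

Euler: V−E+F = 7−15+10 = 2.

facets=10 area=500.244


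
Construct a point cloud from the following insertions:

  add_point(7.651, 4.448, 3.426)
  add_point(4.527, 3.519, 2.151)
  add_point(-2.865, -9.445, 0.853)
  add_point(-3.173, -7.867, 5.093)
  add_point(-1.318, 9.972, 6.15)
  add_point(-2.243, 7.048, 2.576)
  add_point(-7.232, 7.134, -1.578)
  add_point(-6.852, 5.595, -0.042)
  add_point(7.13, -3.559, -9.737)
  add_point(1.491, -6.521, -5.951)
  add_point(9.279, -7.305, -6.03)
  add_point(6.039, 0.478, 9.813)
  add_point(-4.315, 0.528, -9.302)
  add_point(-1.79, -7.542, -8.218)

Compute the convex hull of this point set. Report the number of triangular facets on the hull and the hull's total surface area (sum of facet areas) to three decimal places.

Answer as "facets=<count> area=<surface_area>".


Extreme-point indices: [0, 2, 3, 4, 6, 7, 8, 10, 11, 12, 13] — 11 of 14 on the boundary.

Area of each hull facet:
  f1: (p12, p2, p6) → 75.5255
  f2: (p0, p11, p10) → 57.7697
  f3: (p3, p2, p10) → 28.4068
  f4: (p3, p11, p10) → 105.9029
  f5: (p13, p2, p10) → 52.5174
  f6: (p13, p12, p2) → 38.1510
  f7: (p4, p0, p11) → 41.5448
  f8: (p4, p3, p11) → 83.4269
  f9: (p8, p13, p10) → 28.1251
  f10: (p8, p13, p12) → 41.7619
  f11: (p8, p0, p10) → 42.7235
  f12: (p8, p12, p6) → 55.8369
  f13: (p8, p4, p6) → 99.6386
  f14: (p8, p4, p0) → 74.9083
  f15: (p7, p4, p6) → 10.0694
  f16: (p7, p4, p3) → 69.7155
  f17: (p7, p2, p6) → 11.2424
  f18: (p7, p3, p2) → 33.7143
Σ area = 950.981

Euler: V−E+F = 11−27+18 = 2.

facets=18 area=950.981


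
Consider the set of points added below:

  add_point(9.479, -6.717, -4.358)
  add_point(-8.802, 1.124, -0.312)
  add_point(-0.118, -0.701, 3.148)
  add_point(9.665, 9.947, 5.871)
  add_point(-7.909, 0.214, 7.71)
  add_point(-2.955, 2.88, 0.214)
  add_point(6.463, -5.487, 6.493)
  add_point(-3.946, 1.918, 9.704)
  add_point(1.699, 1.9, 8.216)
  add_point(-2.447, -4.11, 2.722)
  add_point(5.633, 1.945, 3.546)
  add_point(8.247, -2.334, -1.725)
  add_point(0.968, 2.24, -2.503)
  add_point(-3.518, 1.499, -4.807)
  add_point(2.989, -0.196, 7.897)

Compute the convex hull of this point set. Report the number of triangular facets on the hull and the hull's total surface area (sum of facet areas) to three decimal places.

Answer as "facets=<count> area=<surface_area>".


Points on the hull: [0, 1, 3, 4, 6, 7, 8, 9, 12, 13, 14] (11 of 15).

Per-facet area ½‖(b−a)×(c−a)‖:
  f1: (p13, p3, p1) → 64.6525
  f2: (p13, p0, p1) → 42.9507
  f3: (p4, p3, p1) → 81.8347
  f4: (p4, p7, p3) → 24.3638
  f5: (p12, p0, p3) → 89.3245
  f6: (p12, p13, p3) → 17.5493
  f7: (p12, p13, p0) → 28.7762
  f8: (p8, p7, p3) → 23.5733
  f9: (p8, p14, p3) → 14.0481
  f10: (p8, p14, p7) → 6.1064
  f11: (p9, p0, p1) → 51.7547
  f12: (p9, p4, p1) → 31.1045
  f13: (p6, p4, p7) → 29.2581
  f14: (p6, p14, p7) → 15.1393
  f15: (p6, p9, p4) → 37.8439
  f16: (p6, p9, p0) → 55.0131
  f17: (p6, p0, p3) → 89.3502
  f18: (p6, p14, p3) → 37.4403
Σ area = 740.084

Euler characteristic 11−27+18 = 2 ✓

facets=18 area=740.084


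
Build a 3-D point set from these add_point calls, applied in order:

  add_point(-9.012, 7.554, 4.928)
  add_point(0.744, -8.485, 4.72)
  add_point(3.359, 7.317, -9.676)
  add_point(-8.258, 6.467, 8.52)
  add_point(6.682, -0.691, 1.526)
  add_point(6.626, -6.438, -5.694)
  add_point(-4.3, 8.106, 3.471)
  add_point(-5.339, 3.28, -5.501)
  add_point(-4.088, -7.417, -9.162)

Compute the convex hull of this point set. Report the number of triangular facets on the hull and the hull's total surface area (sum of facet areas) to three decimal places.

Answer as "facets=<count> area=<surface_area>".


Extreme-point indices: [0, 1, 2, 3, 4, 5, 6, 7, 8] — 9 of 9 on the boundary.

Triangle areas on the boundary:
  f1: (p3, p1, p4) → 88.4435
  f2: (p3, p8, p0) → 37.4513
  f3: (p3, p8, p1) → 131.5766
  f4: (p7, p2, p0) → 54.7254
  f5: (p7, p8, p0) → 50.8709
  f6: (p7, p8, p2) → 58.8725
  f7: (p5, p1, p4) → 46.2542
  f8: (p5, p8, p1) → 67.0408
  f9: (p5, p2, p4) → 62.9677
  f10: (p5, p8, p2) → 81.1104
  f11: (p6, p2, p4) → 91.1541
  f12: (p6, p3, p4) → 42.8250
  f13: (p6, p2, p0) → 26.0450
  f14: (p6, p3, p0) → 9.4300
Σ area = 848.767

Euler: V−E+F = 9−21+14 = 2.

facets=14 area=848.767


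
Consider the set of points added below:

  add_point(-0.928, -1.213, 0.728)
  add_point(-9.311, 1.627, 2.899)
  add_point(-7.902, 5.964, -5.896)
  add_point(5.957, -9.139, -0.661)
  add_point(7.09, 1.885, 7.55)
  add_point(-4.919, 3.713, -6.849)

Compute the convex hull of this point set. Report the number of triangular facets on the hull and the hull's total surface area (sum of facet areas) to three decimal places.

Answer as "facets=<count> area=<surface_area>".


5 of the 6 inputs are extreme points: [1, 2, 3, 4, 5].

Per-facet area ½‖(b−a)×(c−a)‖:
  f1: (p3, p4, p1) → 113.7376
  f2: (p5, p3, p1) → 95.6964
  f3: (p5, p3, p4) → 117.3010
  f4: (p2, p4, p1) → 84.0421
  f5: (p2, p5, p1) → 19.0514
  f6: (p2, p5, p4) → 33.8792
Σ area = 463.708

Euler characteristic 5−9+6 = 2 ✓

facets=6 area=463.708


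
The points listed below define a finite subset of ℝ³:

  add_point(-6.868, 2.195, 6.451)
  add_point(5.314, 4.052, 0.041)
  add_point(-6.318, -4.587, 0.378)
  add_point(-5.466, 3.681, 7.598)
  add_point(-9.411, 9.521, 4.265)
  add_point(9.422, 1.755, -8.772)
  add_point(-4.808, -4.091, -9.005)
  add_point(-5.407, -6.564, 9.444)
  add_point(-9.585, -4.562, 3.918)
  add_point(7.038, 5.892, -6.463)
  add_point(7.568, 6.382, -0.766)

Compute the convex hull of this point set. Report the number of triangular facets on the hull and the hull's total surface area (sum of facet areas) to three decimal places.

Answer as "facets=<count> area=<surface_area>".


8 of the 11 inputs are extreme points: [3, 4, 5, 6, 7, 8, 9, 10].

Facet areas (half cross-product norm):
  f1: (p6, p4, p8) → 97.0974
  f2: (p7, p4, p8) → 49.1638
  f3: (p7, p6, p8) → 42.2403
  f4: (p7, p6, p5) → 142.9650
  f5: (p10, p7, p5) → 96.2360
  f6: (p9, p10, p5) → 13.5455
  f7: (p9, p10, p4) → 50.5393
  f8: (p9, p6, p5) → 40.5410
  f9: (p9, p6, p4) → 142.3350
  f10: (p3, p7, p4) → 23.4624
  f11: (p3, p10, p4) → 61.1556
  f12: (p3, p10, p7) → 79.0406
Σ area = 838.322

Euler characteristic 8−18+12 = 2 ✓

facets=12 area=838.322


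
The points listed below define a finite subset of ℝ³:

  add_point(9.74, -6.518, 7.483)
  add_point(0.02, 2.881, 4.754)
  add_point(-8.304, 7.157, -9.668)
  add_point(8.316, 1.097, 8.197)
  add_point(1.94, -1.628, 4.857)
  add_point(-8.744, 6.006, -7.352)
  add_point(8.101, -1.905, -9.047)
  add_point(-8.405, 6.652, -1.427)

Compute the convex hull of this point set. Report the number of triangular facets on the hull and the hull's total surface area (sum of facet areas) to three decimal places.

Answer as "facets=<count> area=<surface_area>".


Extreme-point indices: [0, 1, 2, 3, 4, 5, 6, 7] — 8 of 8 on the boundary.

Area of each hull facet:
  f1: (p6, p0, p5) → 160.0671
  f2: (p6, p2, p5) → 24.4866
  f3: (p6, p3, p0) → 65.8223
  f4: (p6, p2, p3) → 163.9939
  f5: (p7, p2, p5) → 4.4908
  f6: (p7, p2, p3) → 72.4784
  f7: (p1, p7, p3) → 13.8202
  f8: (p4, p3, p0) → 29.1017
  f9: (p4, p1, p3) → 18.8627
  f10: (p4, p1, p7) → 21.3406
  f11: (p4, p0, p5) → 39.1732
  f12: (p4, p7, p5) → 40.0374
Σ area = 653.675

Euler: V−E+F = 8−18+12 = 2.

facets=12 area=653.675


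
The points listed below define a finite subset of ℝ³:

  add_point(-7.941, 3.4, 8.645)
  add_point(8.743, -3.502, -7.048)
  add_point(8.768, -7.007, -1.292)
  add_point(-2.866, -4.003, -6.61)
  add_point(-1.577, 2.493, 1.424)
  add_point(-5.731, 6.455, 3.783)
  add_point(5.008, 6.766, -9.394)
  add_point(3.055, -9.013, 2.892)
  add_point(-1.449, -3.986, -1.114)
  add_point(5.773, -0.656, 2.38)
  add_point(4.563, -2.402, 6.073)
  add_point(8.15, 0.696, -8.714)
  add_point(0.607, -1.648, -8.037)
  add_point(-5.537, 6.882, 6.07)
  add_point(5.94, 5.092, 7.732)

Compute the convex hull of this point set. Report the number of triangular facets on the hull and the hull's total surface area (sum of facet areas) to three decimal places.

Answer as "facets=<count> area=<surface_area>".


Points on the hull: [0, 1, 2, 3, 5, 6, 7, 10, 11, 12, 13, 14] (12 of 15).

Per-facet area ½‖(b−a)×(c−a)‖:
  f1: (p3, p7, p0) → 101.3360
  f2: (p3, p7, p2) → 44.4243
  f3: (p13, p14, p0) → 27.7776
  f4: (p13, p14, p6) → 98.8839
  f5: (p10, p7, p0) → 50.6561
  f6: (p10, p14, p0) → 52.4991
  f7: (p10, p7, p2) → 27.2274
  f8: (p10, p14, p2) → 31.5723
  f9: (p1, p3, p2) → 39.1313
  f10: (p1, p14, p2) → 51.5280
  f11: (p5, p3, p6) → 97.6738
  f12: (p5, p13, p6) → 14.1063
  f13: (p5, p3, p0) → 44.4955
  f14: (p5, p13, p0) → 5.4366
  f15: (p12, p3, p6) → 10.4367
  f16: (p12, p1, p3) → 14.8473
  f17: (p11, p12, p6) → 26.8514
  f18: (p11, p12, p1) → 17.7621
  f19: (p11, p14, p6) → 57.8772
  f20: (p11, p1, p14) → 38.9116
Σ area = 853.435

Euler characteristic 12−30+20 = 2 ✓

facets=20 area=853.435


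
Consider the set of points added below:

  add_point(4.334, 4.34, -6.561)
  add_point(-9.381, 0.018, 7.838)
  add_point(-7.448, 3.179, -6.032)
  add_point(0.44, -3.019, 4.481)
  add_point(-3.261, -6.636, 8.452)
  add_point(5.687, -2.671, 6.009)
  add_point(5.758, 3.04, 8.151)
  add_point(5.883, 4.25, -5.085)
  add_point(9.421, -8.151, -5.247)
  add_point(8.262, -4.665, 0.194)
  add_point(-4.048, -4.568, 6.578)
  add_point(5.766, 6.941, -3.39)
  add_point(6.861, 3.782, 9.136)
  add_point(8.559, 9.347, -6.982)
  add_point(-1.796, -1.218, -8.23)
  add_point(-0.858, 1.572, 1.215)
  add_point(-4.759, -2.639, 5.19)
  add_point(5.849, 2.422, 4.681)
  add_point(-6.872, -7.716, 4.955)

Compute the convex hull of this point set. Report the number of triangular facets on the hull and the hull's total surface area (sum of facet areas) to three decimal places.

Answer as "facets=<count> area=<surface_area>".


10 of the 19 inputs are extreme points: [1, 2, 4, 5, 8, 9, 12, 13, 14, 18].

Area of each hull facet:
  f1: (p12, p13, p1) → 142.6154
  f2: (p12, p13, p8) → 137.5354
  f3: (p2, p13, p1) → 119.1526
  f4: (p4, p12, p1) → 65.7909
  f5: (p14, p13, p8) → 97.6119
  f6: (p14, p2, p13) → 55.4070
  f7: (p5, p4, p8) → 62.9118
  f8: (p5, p4, p12) → 33.7749
  f9: (p18, p14, p2) → 56.3972
  f10: (p18, p2, p1) → 61.0797
  f11: (p18, p4, p1) → 21.6762
  f12: (p18, p4, p8) → 48.1119
  f13: (p18, p14, p8) → 104.2241
  f14: (p9, p12, p8) → 7.9101
  f15: (p9, p5, p8) → 6.8203
  f16: (p9, p5, p12) → 19.7469
Σ area = 1040.766

Check V−E+F: 10 − 24 + 16 = 2.

facets=16 area=1040.766


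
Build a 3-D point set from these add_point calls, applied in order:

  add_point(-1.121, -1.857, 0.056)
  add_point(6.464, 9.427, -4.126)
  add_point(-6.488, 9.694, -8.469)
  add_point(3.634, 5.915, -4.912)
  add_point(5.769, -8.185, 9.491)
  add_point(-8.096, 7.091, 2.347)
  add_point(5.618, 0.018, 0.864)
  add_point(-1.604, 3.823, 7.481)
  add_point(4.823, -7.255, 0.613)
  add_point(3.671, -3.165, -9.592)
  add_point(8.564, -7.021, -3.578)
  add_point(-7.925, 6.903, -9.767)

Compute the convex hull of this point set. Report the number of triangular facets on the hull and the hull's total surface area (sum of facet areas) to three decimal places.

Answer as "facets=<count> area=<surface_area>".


facets=16 area=925.343

Points on the hull: [0, 1, 2, 4, 5, 7, 8, 9, 10, 11] (10 of 12).

Facet areas (half cross-product norm):
  f1: (p11, p2, p5) → 18.9608
  f2: (p1, p2, p5) → 75.6090
  f3: (p0, p11, p5) → 68.4287
  f4: (p0, p8, p11) → 37.1964
  f5: (p9, p8, p10) → 24.0287
  f6: (p9, p8, p11) → 80.0773
  f7: (p9, p1, p10) → 60.6412
  f8: (p9, p11, p2) → 25.4759
  f9: (p9, p1, p2) → 91.4286
  f10: (p4, p1, p10) → 110.8121
  f11: (p4, p8, p10) → 18.7027
  f12: (p4, p0, p5) → 64.7106
  f13: (p4, p0, p8) → 35.2735
  f14: (p7, p1, p5) → 66.4403
  f15: (p7, p4, p5) → 40.4663
  f16: (p7, p4, p1) → 107.0911
Σ area = 925.343

Euler: V−E+F = 10−24+16 = 2.


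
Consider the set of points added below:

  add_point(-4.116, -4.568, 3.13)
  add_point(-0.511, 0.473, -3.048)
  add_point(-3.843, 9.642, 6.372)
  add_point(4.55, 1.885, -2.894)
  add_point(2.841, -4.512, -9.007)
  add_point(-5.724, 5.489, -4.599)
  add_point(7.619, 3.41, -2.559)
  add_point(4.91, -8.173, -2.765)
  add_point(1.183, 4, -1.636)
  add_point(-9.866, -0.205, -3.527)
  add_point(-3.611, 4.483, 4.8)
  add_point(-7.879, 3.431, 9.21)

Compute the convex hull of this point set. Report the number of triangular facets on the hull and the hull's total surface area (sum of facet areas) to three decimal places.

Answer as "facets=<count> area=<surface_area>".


Points on the hull: [0, 2, 4, 5, 6, 7, 9, 11] (8 of 12).

Facet areas (half cross-product norm):
  f1: (p11, p7, p6) → 114.0808
  f2: (p4, p7, p9) → 54.3985
  f3: (p4, p7, p6) → 41.0999
  f4: (p2, p11, p9) → 53.0497
  f5: (p2, p11, p6) → 60.5108
  f6: (p0, p7, p9) → 53.9733
  f7: (p0, p11, p9) → 52.0583
  f8: (p0, p11, p7) → 35.8598
  f9: (p5, p4, p9) → 48.7347
  f10: (p5, p4, p6) → 70.8272
  f11: (p5, p2, p9) → 41.1486
  f12: (p5, p2, p6) → 78.7686
Σ area = 704.510

Euler characteristic 8−18+12 = 2 ✓

facets=12 area=704.510


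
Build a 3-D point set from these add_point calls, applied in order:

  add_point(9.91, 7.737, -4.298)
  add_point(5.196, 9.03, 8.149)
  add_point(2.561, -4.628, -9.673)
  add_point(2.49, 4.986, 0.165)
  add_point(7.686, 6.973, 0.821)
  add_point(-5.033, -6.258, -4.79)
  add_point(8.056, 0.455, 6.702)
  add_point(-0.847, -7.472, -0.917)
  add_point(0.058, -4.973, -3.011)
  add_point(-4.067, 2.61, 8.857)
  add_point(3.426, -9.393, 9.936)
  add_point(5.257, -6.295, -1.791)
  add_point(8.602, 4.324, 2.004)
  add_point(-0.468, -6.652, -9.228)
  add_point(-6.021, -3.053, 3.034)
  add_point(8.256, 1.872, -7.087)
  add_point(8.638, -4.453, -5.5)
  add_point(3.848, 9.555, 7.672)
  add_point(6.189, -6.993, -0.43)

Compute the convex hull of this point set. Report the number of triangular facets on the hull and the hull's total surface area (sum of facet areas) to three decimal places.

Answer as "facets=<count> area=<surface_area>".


Extreme-point indices: [0, 1, 2, 3, 5, 6, 7, 9, 10, 13, 14, 15, 16, 17, 18] — 15 of 19 on the boundary.

Area of each hull facet:
  f1: (p5, p10, p14) → 55.3147
  f2: (p6, p16, p0) → 72.1892
  f3: (p6, p16, p10) → 74.6635
  f4: (p13, p2, p0) → 17.0325
  f5: (p13, p5, p0) → 57.8856
  f6: (p13, p16, p2) → 10.5669
  f7: (p9, p5, p14) → 17.6138
  f8: (p9, p10, p14) → 54.4101
  f9: (p3, p17, p0) → 40.0286
  f10: (p3, p5, p0) → 56.9115
  f11: (p3, p9, p17) → 44.0198
  f12: (p3, p9, p5) → 78.5676
  f13: (p15, p2, p0) → 12.8112
  f14: (p15, p16, p0) → 14.9162
  f15: (p15, p16, p2) → 23.7631
  f16: (p1, p6, p10) → 39.9217
  f17: (p1, p9, p10) → 80.0148
  f18: (p1, p9, p17) → 7.3963
  f19: (p1, p17, p0) → 10.1699
  f20: (p1, p6, p0) → 57.3866
  f21: (p7, p5, p10) → 14.7917
  f22: (p7, p13, p10) → 20.2366
  f23: (p7, p13, p5) → 18.5578
  f24: (p18, p16, p10) → 9.1010
  f25: (p18, p13, p10) → 48.2262
  f26: (p18, p13, p16) → 30.8129
Σ area = 967.310

Check V−E+F: 15 − 39 + 26 = 2.

facets=26 area=967.310


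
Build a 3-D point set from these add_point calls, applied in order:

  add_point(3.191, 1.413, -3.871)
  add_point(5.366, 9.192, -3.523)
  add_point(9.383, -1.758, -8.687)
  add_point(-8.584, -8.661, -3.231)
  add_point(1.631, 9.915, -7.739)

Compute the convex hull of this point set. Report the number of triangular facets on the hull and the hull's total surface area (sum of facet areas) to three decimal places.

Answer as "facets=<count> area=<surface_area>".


facets=6 area=365.100

Points on the hull: [0, 1, 2, 3, 4] (5 of 5).

Facet areas (half cross-product norm):
  f1: (p4, p2, p3) → 136.8087
  f2: (p0, p2, p3) → 61.8070
  f3: (p1, p4, p3) → 61.4719
  f4: (p1, p0, p3) → 35.2078
  f5: (p1, p4, p2) → 36.2131
  f6: (p1, p0, p2) → 33.5919
Σ area = 365.100

Check V−E+F: 5 − 9 + 6 = 2.


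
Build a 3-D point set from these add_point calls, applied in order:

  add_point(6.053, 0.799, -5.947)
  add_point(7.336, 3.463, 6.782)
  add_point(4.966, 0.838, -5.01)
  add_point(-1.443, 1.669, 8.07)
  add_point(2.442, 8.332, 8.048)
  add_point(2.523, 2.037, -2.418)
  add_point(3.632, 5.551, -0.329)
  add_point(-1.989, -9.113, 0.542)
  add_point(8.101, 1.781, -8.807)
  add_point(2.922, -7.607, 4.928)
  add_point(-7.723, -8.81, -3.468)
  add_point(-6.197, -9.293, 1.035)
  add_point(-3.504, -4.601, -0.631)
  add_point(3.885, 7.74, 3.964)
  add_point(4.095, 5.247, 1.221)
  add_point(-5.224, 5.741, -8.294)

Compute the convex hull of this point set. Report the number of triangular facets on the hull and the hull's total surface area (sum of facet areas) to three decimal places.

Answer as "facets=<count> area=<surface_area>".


facets=16 area=857.565

Hull vertices (10/16): indices [1, 3, 4, 7, 8, 9, 10, 11, 13, 15].

Per-facet area ½‖(b−a)×(c−a)‖:
  f1: (p15, p8, p10) → 107.4802
  f2: (p7, p8, p10) → 60.8503
  f3: (p7, p11, p10) → 9.9219
  f4: (p13, p15, p8) → 92.7601
  f5: (p13, p15, p4) → 27.7587
  f6: (p3, p15, p4) → 66.3382
  f7: (p3, p11, p10) → 28.5456
  f8: (p3, p15, p10) → 117.7636
  f9: (p1, p3, p4) → 26.2246
  f10: (p1, p13, p8) → 45.3794
  f11: (p1, p13, p4) → 13.3511
  f12: (p9, p7, p11) → 10.8161
  f13: (p9, p3, p11) → 53.5893
  f14: (p9, p1, p3) → 46.7967
  f15: (p9, p7, p8) → 57.9315
  f16: (p9, p1, p8) → 92.0577
Σ area = 857.565

Check V−E+F: 10 − 24 + 16 = 2.


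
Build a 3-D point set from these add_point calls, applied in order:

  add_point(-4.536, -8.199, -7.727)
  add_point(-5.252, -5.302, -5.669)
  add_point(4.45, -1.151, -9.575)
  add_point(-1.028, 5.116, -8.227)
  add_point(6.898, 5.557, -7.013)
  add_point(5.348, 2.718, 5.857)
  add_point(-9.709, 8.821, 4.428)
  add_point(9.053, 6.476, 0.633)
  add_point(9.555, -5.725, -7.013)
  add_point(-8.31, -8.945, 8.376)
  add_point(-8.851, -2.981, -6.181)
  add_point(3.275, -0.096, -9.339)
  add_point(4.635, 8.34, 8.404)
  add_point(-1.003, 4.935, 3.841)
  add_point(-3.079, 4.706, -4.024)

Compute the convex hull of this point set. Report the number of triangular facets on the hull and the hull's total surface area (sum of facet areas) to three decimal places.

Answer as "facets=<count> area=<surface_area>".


Extreme-point indices: [0, 2, 3, 4, 5, 6, 7, 8, 9, 10, 11, 12] — 12 of 15 on the boundary.

Triangle areas on the boundary:
  f1: (p12, p9, p6) → 134.1003
  f2: (p10, p9, p6) → 117.8915
  f3: (p4, p12, p6) → 117.0613
  f4: (p5, p9, p8) → 144.6321
  f5: (p5, p12, p9) → 50.6333
  f6: (p0, p9, p8) → 116.5636
  f7: (p0, p10, p9) → 54.3867
  f8: (p7, p4, p8) → 46.2863
  f9: (p7, p4, p12) → 25.8299
  f10: (p7, p5, p8) → 53.4542
  f11: (p7, p5, p12) → 22.9221
  f12: (p3, p0, p10) → 39.6486
  f13: (p3, p10, p6) → 84.5069
  f14: (p3, p4, p6) → 57.8555
  f15: (p2, p0, p8) → 42.0930
  f16: (p2, p4, p8) → 27.1419
  f17: (p2, p3, p4) → 27.6715
  f18: (p11, p3, p0) → 38.7889
  f19: (p11, p2, p0) → 9.0627
  f20: (p11, p2, p3) → 0.8060
Σ area = 1211.336

Euler: V−E+F = 12−30+20 = 2.

facets=20 area=1211.336


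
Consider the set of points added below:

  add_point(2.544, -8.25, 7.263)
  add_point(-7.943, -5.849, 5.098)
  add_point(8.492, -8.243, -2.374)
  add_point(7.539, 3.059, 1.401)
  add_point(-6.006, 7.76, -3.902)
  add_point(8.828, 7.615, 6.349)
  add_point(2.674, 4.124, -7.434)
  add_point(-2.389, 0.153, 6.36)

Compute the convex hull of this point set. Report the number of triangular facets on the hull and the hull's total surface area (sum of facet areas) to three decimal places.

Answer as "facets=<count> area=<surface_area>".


8 of the 8 inputs are extreme points: [0, 1, 2, 3, 4, 5, 6, 7].

Area of each hull facet:
  f1: (p6, p4, p1) → 82.5759
  f2: (p6, p4, p5) → 77.7637
  f3: (p2, p6, p1) → 125.3033
  f4: (p7, p4, p1) → 54.5620
  f5: (p7, p4, p5) → 89.0582
  f6: (p0, p2, p1) → 58.5730
  f7: (p0, p2, p5) → 93.9530
  f8: (p0, p7, p1) → 38.9763
  f9: (p0, p7, p5) → 65.8147
  f10: (p3, p6, p5) → 26.3967
  f11: (p3, p2, p5) → 22.0732
  f12: (p3, p2, p6) → 60.0413
Σ area = 795.091

Check V−E+F: 8 − 18 + 12 = 2.

facets=12 area=795.091


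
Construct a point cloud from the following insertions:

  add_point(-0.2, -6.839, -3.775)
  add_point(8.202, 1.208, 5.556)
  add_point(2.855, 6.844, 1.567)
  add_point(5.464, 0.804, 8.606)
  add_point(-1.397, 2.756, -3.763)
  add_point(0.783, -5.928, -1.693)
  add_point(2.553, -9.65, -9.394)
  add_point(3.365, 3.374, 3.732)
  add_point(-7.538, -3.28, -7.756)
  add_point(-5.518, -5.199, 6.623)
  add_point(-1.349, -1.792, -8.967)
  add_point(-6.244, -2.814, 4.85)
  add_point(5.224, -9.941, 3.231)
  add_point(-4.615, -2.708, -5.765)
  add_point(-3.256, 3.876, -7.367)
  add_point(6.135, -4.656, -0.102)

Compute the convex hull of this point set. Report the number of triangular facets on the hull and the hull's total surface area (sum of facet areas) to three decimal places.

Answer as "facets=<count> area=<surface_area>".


facets=18 area=787.802

11 of the 16 inputs are extreme points: [1, 2, 3, 6, 8, 9, 10, 11, 12, 14, 15].

Facet areas (half cross-product norm):
  f1: (p9, p6, p8) → 88.0939
  f2: (p9, p6, p12) → 78.6225
  f3: (p15, p12, p1) → 25.5990
  f4: (p15, p6, p1) → 14.1718
  f5: (p15, p6, p12) → 35.1661
  f6: (p3, p12, p1) → 24.0809
  f7: (p3, p9, p12) → 65.4502
  f8: (p10, p6, p8) → 27.7084
  f9: (p10, p14, p8) → 19.8797
  f10: (p2, p3, p1) → 17.9835
  f11: (p2, p10, p14) → 33.3493
  f12: (p2, p6, p1) → 83.1425
  f13: (p2, p10, p6) → 56.0102
  f14: (p11, p3, p9) → 19.3311
  f15: (p11, p2, p3) → 59.1953
  f16: (p11, p2, p14) → 71.6219
  f17: (p11, p9, p8) → 15.9142
  f18: (p11, p14, p8) → 52.4817
Σ area = 787.802

Check V−E+F: 11 − 27 + 18 = 2.
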